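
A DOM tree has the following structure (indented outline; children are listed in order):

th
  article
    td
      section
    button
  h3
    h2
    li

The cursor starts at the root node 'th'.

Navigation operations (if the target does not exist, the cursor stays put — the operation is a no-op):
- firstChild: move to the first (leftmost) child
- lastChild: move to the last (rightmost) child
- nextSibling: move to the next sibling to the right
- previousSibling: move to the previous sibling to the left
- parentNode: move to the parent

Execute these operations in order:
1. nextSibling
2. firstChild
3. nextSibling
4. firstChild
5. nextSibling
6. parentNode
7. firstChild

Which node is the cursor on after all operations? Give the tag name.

After 1 (nextSibling): th (no-op, stayed)
After 2 (firstChild): article
After 3 (nextSibling): h3
After 4 (firstChild): h2
After 5 (nextSibling): li
After 6 (parentNode): h3
After 7 (firstChild): h2

Answer: h2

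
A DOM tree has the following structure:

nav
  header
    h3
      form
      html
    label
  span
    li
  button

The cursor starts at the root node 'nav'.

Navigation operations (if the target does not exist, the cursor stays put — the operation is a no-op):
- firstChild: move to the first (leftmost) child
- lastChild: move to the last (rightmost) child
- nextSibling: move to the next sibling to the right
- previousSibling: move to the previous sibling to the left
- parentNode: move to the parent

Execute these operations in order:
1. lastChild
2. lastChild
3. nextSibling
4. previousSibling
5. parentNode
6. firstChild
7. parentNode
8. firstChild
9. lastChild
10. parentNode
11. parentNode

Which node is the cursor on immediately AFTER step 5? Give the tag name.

Answer: nav

Derivation:
After 1 (lastChild): button
After 2 (lastChild): button (no-op, stayed)
After 3 (nextSibling): button (no-op, stayed)
After 4 (previousSibling): span
After 5 (parentNode): nav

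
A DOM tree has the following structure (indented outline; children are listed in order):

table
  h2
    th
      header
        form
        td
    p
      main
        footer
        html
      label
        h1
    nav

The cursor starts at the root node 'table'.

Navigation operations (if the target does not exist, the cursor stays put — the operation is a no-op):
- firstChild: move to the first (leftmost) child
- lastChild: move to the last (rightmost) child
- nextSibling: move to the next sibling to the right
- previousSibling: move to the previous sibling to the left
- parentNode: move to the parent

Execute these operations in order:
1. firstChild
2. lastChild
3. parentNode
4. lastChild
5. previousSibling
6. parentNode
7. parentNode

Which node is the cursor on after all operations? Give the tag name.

Answer: table

Derivation:
After 1 (firstChild): h2
After 2 (lastChild): nav
After 3 (parentNode): h2
After 4 (lastChild): nav
After 5 (previousSibling): p
After 6 (parentNode): h2
After 7 (parentNode): table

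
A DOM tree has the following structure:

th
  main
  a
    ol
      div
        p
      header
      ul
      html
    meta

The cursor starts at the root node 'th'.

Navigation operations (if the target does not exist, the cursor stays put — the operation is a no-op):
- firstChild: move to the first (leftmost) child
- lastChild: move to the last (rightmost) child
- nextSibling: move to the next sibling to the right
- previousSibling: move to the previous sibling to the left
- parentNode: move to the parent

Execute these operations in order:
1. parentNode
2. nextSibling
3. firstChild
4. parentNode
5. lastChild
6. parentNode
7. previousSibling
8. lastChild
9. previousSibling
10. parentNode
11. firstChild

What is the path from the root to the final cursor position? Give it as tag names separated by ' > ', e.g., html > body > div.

After 1 (parentNode): th (no-op, stayed)
After 2 (nextSibling): th (no-op, stayed)
After 3 (firstChild): main
After 4 (parentNode): th
After 5 (lastChild): a
After 6 (parentNode): th
After 7 (previousSibling): th (no-op, stayed)
After 8 (lastChild): a
After 9 (previousSibling): main
After 10 (parentNode): th
After 11 (firstChild): main

Answer: th > main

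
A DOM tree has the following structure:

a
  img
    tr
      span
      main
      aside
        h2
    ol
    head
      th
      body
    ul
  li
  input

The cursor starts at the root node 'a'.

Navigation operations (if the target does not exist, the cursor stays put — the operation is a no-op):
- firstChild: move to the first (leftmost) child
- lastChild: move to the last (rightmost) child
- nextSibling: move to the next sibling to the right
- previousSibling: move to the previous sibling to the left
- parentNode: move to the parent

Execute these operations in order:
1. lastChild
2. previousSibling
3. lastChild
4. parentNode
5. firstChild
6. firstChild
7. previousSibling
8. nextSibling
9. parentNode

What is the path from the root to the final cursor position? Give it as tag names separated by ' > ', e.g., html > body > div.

Answer: a > img

Derivation:
After 1 (lastChild): input
After 2 (previousSibling): li
After 3 (lastChild): li (no-op, stayed)
After 4 (parentNode): a
After 5 (firstChild): img
After 6 (firstChild): tr
After 7 (previousSibling): tr (no-op, stayed)
After 8 (nextSibling): ol
After 9 (parentNode): img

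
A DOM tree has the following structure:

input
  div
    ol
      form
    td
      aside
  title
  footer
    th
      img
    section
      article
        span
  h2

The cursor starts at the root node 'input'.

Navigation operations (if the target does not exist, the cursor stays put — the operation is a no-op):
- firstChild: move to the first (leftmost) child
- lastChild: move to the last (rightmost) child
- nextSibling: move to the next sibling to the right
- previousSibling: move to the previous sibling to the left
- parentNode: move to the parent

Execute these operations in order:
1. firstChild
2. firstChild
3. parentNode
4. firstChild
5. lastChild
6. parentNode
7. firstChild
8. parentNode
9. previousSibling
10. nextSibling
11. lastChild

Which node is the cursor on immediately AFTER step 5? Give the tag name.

Answer: form

Derivation:
After 1 (firstChild): div
After 2 (firstChild): ol
After 3 (parentNode): div
After 4 (firstChild): ol
After 5 (lastChild): form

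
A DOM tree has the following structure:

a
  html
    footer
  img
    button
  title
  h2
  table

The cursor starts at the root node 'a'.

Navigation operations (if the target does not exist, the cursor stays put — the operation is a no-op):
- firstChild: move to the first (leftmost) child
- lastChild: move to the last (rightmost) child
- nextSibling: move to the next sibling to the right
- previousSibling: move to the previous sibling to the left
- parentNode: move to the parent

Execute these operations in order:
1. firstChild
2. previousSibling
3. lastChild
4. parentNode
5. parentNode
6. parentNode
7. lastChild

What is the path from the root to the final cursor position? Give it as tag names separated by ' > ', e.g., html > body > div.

After 1 (firstChild): html
After 2 (previousSibling): html (no-op, stayed)
After 3 (lastChild): footer
After 4 (parentNode): html
After 5 (parentNode): a
After 6 (parentNode): a (no-op, stayed)
After 7 (lastChild): table

Answer: a > table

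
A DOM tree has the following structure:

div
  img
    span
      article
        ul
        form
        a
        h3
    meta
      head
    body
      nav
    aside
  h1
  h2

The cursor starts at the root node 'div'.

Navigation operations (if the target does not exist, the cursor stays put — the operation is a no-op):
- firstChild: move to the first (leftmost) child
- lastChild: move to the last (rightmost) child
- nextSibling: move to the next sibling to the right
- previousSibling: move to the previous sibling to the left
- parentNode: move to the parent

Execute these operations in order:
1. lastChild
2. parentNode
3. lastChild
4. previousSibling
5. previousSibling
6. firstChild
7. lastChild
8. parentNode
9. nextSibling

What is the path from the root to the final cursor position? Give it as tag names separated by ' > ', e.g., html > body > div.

After 1 (lastChild): h2
After 2 (parentNode): div
After 3 (lastChild): h2
After 4 (previousSibling): h1
After 5 (previousSibling): img
After 6 (firstChild): span
After 7 (lastChild): article
After 8 (parentNode): span
After 9 (nextSibling): meta

Answer: div > img > meta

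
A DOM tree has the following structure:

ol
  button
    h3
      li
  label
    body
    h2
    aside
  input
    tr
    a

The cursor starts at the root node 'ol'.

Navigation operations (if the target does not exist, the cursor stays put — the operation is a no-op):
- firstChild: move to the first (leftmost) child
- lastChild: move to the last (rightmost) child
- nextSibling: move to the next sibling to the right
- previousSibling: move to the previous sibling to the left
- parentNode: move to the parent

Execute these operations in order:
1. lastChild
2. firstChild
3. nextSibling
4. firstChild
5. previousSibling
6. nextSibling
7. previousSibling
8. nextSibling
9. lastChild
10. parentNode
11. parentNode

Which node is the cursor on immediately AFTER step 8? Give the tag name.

Answer: a

Derivation:
After 1 (lastChild): input
After 2 (firstChild): tr
After 3 (nextSibling): a
After 4 (firstChild): a (no-op, stayed)
After 5 (previousSibling): tr
After 6 (nextSibling): a
After 7 (previousSibling): tr
After 8 (nextSibling): a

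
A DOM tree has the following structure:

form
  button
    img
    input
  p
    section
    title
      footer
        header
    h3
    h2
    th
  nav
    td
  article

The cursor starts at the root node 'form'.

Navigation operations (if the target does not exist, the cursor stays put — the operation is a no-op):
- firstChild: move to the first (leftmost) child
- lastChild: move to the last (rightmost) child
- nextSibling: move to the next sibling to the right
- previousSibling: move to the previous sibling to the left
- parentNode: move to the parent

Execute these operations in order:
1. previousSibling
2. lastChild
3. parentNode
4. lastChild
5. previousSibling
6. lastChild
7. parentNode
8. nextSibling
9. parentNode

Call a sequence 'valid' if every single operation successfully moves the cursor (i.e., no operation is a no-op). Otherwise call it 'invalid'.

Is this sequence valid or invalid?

After 1 (previousSibling): form (no-op, stayed)
After 2 (lastChild): article
After 3 (parentNode): form
After 4 (lastChild): article
After 5 (previousSibling): nav
After 6 (lastChild): td
After 7 (parentNode): nav
After 8 (nextSibling): article
After 9 (parentNode): form

Answer: invalid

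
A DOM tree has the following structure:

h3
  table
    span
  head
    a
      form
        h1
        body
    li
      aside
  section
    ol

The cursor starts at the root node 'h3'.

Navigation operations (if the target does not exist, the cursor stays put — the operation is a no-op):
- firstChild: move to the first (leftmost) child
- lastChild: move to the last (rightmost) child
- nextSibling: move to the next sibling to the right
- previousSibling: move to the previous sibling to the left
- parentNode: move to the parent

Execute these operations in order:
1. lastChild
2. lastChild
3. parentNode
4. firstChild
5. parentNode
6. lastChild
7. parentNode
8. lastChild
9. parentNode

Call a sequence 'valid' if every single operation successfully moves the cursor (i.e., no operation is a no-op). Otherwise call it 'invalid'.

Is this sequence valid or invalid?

After 1 (lastChild): section
After 2 (lastChild): ol
After 3 (parentNode): section
After 4 (firstChild): ol
After 5 (parentNode): section
After 6 (lastChild): ol
After 7 (parentNode): section
After 8 (lastChild): ol
After 9 (parentNode): section

Answer: valid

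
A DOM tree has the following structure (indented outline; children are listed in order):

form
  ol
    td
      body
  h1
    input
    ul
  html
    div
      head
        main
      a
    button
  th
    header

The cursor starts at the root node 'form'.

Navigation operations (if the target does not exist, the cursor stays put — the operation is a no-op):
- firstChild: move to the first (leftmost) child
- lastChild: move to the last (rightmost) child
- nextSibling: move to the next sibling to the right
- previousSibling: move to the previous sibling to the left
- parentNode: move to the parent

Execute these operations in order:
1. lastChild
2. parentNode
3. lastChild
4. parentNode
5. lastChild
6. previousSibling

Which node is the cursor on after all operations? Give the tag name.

After 1 (lastChild): th
After 2 (parentNode): form
After 3 (lastChild): th
After 4 (parentNode): form
After 5 (lastChild): th
After 6 (previousSibling): html

Answer: html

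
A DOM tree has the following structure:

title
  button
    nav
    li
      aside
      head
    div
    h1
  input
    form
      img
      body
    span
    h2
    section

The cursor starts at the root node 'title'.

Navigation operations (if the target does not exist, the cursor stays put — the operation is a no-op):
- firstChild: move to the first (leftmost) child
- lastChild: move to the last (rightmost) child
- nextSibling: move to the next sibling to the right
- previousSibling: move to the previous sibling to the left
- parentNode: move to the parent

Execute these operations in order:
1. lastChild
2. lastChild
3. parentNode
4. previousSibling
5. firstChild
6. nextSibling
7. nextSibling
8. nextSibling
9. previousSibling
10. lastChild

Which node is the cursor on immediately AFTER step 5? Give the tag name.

Answer: nav

Derivation:
After 1 (lastChild): input
After 2 (lastChild): section
After 3 (parentNode): input
After 4 (previousSibling): button
After 5 (firstChild): nav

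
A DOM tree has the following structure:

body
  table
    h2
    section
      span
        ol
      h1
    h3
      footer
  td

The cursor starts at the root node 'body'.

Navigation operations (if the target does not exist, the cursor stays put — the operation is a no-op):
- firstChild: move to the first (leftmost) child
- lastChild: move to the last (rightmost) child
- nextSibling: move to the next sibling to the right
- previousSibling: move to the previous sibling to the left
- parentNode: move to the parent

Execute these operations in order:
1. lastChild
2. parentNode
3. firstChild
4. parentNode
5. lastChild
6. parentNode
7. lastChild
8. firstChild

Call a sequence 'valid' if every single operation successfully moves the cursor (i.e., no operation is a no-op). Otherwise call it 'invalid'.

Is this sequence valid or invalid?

After 1 (lastChild): td
After 2 (parentNode): body
After 3 (firstChild): table
After 4 (parentNode): body
After 5 (lastChild): td
After 6 (parentNode): body
After 7 (lastChild): td
After 8 (firstChild): td (no-op, stayed)

Answer: invalid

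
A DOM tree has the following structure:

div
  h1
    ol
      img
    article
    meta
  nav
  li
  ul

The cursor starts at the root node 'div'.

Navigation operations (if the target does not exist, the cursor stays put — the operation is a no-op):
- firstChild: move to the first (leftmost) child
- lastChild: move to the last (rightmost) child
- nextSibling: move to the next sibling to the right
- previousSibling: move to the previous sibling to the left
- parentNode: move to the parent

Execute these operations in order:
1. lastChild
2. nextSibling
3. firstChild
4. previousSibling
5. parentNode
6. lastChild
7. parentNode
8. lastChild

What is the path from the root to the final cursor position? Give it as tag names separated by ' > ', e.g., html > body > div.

After 1 (lastChild): ul
After 2 (nextSibling): ul (no-op, stayed)
After 3 (firstChild): ul (no-op, stayed)
After 4 (previousSibling): li
After 5 (parentNode): div
After 6 (lastChild): ul
After 7 (parentNode): div
After 8 (lastChild): ul

Answer: div > ul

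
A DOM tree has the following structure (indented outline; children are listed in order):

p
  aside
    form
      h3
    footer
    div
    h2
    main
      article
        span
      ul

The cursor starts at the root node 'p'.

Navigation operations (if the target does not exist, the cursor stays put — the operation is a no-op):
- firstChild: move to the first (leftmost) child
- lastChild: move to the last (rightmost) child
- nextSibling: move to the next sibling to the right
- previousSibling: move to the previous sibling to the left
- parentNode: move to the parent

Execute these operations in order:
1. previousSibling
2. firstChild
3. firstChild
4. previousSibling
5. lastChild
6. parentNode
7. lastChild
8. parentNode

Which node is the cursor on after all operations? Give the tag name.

After 1 (previousSibling): p (no-op, stayed)
After 2 (firstChild): aside
After 3 (firstChild): form
After 4 (previousSibling): form (no-op, stayed)
After 5 (lastChild): h3
After 6 (parentNode): form
After 7 (lastChild): h3
After 8 (parentNode): form

Answer: form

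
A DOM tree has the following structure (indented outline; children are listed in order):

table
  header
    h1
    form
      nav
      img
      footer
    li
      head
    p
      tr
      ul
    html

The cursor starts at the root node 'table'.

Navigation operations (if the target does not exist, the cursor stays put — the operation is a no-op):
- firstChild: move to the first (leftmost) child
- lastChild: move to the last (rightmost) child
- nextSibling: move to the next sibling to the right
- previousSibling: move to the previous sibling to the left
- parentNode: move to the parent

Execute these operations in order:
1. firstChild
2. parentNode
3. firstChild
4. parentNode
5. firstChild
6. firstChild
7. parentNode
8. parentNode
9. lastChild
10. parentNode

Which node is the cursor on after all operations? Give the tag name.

After 1 (firstChild): header
After 2 (parentNode): table
After 3 (firstChild): header
After 4 (parentNode): table
After 5 (firstChild): header
After 6 (firstChild): h1
After 7 (parentNode): header
After 8 (parentNode): table
After 9 (lastChild): header
After 10 (parentNode): table

Answer: table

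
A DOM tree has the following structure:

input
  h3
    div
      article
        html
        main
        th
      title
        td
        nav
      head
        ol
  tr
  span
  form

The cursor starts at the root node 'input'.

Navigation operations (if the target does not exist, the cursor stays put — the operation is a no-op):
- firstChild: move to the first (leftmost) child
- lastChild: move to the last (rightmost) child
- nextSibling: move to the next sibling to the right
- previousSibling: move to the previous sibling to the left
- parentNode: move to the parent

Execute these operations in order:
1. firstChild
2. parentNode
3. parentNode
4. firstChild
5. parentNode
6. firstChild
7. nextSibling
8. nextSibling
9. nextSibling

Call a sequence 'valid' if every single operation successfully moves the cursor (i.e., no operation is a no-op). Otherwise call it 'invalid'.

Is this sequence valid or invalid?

Answer: invalid

Derivation:
After 1 (firstChild): h3
After 2 (parentNode): input
After 3 (parentNode): input (no-op, stayed)
After 4 (firstChild): h3
After 5 (parentNode): input
After 6 (firstChild): h3
After 7 (nextSibling): tr
After 8 (nextSibling): span
After 9 (nextSibling): form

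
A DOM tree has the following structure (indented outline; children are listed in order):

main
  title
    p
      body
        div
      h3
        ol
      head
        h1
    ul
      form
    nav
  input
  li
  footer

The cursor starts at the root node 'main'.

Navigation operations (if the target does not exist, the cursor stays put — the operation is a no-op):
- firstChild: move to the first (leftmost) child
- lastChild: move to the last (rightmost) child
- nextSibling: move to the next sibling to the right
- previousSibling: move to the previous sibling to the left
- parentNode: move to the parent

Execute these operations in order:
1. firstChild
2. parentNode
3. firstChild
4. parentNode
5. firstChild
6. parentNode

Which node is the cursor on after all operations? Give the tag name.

After 1 (firstChild): title
After 2 (parentNode): main
After 3 (firstChild): title
After 4 (parentNode): main
After 5 (firstChild): title
After 6 (parentNode): main

Answer: main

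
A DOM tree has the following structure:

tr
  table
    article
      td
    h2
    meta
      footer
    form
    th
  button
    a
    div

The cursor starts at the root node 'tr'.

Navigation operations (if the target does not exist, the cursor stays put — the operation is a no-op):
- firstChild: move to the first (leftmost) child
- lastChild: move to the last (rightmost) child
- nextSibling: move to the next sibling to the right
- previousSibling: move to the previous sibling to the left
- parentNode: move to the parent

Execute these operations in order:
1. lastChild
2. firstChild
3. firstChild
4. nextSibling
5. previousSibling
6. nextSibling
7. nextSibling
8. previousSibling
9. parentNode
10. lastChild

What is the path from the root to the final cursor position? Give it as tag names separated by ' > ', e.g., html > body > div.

After 1 (lastChild): button
After 2 (firstChild): a
After 3 (firstChild): a (no-op, stayed)
After 4 (nextSibling): div
After 5 (previousSibling): a
After 6 (nextSibling): div
After 7 (nextSibling): div (no-op, stayed)
After 8 (previousSibling): a
After 9 (parentNode): button
After 10 (lastChild): div

Answer: tr > button > div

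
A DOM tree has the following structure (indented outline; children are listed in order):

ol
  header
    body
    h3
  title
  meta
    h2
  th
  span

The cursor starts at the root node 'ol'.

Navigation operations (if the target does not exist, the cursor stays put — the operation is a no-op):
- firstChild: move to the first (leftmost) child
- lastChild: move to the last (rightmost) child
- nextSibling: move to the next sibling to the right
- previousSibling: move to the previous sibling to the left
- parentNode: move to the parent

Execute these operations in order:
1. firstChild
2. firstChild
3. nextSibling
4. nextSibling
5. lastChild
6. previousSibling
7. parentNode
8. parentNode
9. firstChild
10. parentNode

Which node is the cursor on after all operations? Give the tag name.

Answer: ol

Derivation:
After 1 (firstChild): header
After 2 (firstChild): body
After 3 (nextSibling): h3
After 4 (nextSibling): h3 (no-op, stayed)
After 5 (lastChild): h3 (no-op, stayed)
After 6 (previousSibling): body
After 7 (parentNode): header
After 8 (parentNode): ol
After 9 (firstChild): header
After 10 (parentNode): ol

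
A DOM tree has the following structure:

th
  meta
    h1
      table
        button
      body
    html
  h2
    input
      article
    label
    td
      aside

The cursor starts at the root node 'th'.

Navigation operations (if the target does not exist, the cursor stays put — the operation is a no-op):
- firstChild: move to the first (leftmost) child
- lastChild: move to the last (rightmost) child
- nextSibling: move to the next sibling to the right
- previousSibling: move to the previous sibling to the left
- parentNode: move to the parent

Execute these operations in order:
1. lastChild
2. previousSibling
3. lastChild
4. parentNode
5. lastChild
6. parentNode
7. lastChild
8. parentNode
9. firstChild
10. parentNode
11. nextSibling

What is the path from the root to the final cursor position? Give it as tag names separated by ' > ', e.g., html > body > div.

Answer: th > h2

Derivation:
After 1 (lastChild): h2
After 2 (previousSibling): meta
After 3 (lastChild): html
After 4 (parentNode): meta
After 5 (lastChild): html
After 6 (parentNode): meta
After 7 (lastChild): html
After 8 (parentNode): meta
After 9 (firstChild): h1
After 10 (parentNode): meta
After 11 (nextSibling): h2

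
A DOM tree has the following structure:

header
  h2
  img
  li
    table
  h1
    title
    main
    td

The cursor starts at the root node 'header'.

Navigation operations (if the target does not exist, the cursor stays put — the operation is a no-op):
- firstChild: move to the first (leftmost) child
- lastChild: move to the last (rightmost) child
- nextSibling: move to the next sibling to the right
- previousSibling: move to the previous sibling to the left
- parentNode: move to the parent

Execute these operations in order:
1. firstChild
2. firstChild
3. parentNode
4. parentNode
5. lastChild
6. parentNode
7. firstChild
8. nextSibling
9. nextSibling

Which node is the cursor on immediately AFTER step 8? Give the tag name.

Answer: img

Derivation:
After 1 (firstChild): h2
After 2 (firstChild): h2 (no-op, stayed)
After 3 (parentNode): header
After 4 (parentNode): header (no-op, stayed)
After 5 (lastChild): h1
After 6 (parentNode): header
After 7 (firstChild): h2
After 8 (nextSibling): img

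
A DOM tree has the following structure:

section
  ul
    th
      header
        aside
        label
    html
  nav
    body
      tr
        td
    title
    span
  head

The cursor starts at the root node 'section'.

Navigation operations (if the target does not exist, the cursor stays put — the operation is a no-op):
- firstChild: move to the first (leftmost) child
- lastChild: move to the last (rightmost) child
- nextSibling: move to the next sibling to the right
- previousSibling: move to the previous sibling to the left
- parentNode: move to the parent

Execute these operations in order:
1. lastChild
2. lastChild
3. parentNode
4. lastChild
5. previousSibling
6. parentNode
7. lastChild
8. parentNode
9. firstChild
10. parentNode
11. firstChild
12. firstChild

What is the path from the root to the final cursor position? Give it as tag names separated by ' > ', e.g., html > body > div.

After 1 (lastChild): head
After 2 (lastChild): head (no-op, stayed)
After 3 (parentNode): section
After 4 (lastChild): head
After 5 (previousSibling): nav
After 6 (parentNode): section
After 7 (lastChild): head
After 8 (parentNode): section
After 9 (firstChild): ul
After 10 (parentNode): section
After 11 (firstChild): ul
After 12 (firstChild): th

Answer: section > ul > th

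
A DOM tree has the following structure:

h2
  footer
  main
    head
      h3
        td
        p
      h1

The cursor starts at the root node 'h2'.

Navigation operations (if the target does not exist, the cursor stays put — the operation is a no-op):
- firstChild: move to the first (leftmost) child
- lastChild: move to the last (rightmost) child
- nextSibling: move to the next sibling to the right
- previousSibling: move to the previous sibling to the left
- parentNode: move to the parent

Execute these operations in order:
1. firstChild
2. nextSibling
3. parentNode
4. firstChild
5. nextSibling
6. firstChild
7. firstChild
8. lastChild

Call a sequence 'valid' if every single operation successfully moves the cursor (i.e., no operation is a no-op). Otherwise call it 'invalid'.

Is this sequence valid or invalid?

Answer: valid

Derivation:
After 1 (firstChild): footer
After 2 (nextSibling): main
After 3 (parentNode): h2
After 4 (firstChild): footer
After 5 (nextSibling): main
After 6 (firstChild): head
After 7 (firstChild): h3
After 8 (lastChild): p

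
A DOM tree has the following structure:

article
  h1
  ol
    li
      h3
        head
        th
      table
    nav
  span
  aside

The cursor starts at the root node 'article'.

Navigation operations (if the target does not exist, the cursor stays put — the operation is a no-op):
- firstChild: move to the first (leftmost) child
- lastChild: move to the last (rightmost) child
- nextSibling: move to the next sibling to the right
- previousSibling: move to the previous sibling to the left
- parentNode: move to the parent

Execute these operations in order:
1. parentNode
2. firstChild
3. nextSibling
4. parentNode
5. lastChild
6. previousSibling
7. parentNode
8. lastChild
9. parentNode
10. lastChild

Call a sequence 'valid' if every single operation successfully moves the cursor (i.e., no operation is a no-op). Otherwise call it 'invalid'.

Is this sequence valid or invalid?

Answer: invalid

Derivation:
After 1 (parentNode): article (no-op, stayed)
After 2 (firstChild): h1
After 3 (nextSibling): ol
After 4 (parentNode): article
After 5 (lastChild): aside
After 6 (previousSibling): span
After 7 (parentNode): article
After 8 (lastChild): aside
After 9 (parentNode): article
After 10 (lastChild): aside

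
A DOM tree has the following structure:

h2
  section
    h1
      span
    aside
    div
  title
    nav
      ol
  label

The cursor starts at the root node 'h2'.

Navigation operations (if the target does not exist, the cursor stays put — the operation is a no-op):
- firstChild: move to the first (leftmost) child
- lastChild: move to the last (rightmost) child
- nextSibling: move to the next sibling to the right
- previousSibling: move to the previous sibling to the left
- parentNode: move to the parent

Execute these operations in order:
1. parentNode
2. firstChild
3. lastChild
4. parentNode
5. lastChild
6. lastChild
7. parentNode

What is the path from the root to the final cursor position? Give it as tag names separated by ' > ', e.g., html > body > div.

After 1 (parentNode): h2 (no-op, stayed)
After 2 (firstChild): section
After 3 (lastChild): div
After 4 (parentNode): section
After 5 (lastChild): div
After 6 (lastChild): div (no-op, stayed)
After 7 (parentNode): section

Answer: h2 > section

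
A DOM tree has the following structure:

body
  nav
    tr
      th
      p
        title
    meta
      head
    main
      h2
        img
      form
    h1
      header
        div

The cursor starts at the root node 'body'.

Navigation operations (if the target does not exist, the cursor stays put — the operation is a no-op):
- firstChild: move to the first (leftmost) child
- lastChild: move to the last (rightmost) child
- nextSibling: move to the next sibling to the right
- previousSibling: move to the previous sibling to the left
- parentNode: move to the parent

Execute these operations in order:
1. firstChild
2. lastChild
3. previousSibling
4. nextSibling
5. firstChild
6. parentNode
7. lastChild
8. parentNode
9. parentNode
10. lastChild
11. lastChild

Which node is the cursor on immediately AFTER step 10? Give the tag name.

Answer: h1

Derivation:
After 1 (firstChild): nav
After 2 (lastChild): h1
After 3 (previousSibling): main
After 4 (nextSibling): h1
After 5 (firstChild): header
After 6 (parentNode): h1
After 7 (lastChild): header
After 8 (parentNode): h1
After 9 (parentNode): nav
After 10 (lastChild): h1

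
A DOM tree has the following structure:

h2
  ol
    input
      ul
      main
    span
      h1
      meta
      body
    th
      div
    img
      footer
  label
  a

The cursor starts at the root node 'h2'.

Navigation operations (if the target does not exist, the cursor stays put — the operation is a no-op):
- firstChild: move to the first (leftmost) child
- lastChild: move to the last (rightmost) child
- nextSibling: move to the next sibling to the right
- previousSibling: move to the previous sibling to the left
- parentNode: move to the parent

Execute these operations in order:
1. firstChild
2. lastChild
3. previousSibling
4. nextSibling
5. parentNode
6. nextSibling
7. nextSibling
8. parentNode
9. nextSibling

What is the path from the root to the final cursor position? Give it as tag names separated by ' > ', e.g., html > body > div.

Answer: h2

Derivation:
After 1 (firstChild): ol
After 2 (lastChild): img
After 3 (previousSibling): th
After 4 (nextSibling): img
After 5 (parentNode): ol
After 6 (nextSibling): label
After 7 (nextSibling): a
After 8 (parentNode): h2
After 9 (nextSibling): h2 (no-op, stayed)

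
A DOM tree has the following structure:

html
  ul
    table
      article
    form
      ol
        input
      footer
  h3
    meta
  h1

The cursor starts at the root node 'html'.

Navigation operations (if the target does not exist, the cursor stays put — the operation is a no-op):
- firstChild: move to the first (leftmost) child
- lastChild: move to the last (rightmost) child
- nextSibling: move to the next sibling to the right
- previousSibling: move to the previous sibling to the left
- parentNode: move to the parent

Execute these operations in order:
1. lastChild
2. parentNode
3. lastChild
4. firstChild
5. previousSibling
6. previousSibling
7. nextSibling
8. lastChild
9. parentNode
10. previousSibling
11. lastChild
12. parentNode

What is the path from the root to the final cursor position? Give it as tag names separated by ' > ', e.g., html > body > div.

After 1 (lastChild): h1
After 2 (parentNode): html
After 3 (lastChild): h1
After 4 (firstChild): h1 (no-op, stayed)
After 5 (previousSibling): h3
After 6 (previousSibling): ul
After 7 (nextSibling): h3
After 8 (lastChild): meta
After 9 (parentNode): h3
After 10 (previousSibling): ul
After 11 (lastChild): form
After 12 (parentNode): ul

Answer: html > ul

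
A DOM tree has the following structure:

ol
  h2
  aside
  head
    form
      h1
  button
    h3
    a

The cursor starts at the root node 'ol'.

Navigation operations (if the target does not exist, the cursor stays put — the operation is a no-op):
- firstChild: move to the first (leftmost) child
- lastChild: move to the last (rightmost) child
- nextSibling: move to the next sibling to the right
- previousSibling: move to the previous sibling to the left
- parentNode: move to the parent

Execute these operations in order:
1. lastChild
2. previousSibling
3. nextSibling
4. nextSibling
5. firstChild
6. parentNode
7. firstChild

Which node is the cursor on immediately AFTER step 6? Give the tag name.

Answer: button

Derivation:
After 1 (lastChild): button
After 2 (previousSibling): head
After 3 (nextSibling): button
After 4 (nextSibling): button (no-op, stayed)
After 5 (firstChild): h3
After 6 (parentNode): button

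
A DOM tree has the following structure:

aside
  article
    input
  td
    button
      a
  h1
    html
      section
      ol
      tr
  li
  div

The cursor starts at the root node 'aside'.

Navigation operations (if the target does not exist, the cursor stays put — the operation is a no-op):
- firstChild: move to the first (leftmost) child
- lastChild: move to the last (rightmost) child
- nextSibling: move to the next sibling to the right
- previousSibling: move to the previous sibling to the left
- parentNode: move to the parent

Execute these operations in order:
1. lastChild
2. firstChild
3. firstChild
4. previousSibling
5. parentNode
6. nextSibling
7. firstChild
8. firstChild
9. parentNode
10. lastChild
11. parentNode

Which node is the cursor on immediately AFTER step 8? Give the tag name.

Answer: input

Derivation:
After 1 (lastChild): div
After 2 (firstChild): div (no-op, stayed)
After 3 (firstChild): div (no-op, stayed)
After 4 (previousSibling): li
After 5 (parentNode): aside
After 6 (nextSibling): aside (no-op, stayed)
After 7 (firstChild): article
After 8 (firstChild): input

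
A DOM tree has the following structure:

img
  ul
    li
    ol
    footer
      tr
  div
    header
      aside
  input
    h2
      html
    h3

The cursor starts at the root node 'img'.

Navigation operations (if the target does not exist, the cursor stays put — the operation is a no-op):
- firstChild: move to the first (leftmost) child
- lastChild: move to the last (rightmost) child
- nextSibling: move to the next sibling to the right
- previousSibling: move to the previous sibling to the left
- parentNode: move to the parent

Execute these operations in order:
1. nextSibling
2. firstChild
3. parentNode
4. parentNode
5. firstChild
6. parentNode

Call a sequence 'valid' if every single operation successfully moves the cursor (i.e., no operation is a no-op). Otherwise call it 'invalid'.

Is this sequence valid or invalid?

After 1 (nextSibling): img (no-op, stayed)
After 2 (firstChild): ul
After 3 (parentNode): img
After 4 (parentNode): img (no-op, stayed)
After 5 (firstChild): ul
After 6 (parentNode): img

Answer: invalid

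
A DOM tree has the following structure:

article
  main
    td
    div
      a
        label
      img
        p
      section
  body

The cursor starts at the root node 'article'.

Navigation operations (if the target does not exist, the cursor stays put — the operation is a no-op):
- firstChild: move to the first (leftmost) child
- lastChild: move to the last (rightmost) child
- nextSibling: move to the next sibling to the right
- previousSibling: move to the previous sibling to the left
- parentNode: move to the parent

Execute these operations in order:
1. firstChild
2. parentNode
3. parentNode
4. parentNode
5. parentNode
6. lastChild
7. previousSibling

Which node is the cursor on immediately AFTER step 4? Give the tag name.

Answer: article

Derivation:
After 1 (firstChild): main
After 2 (parentNode): article
After 3 (parentNode): article (no-op, stayed)
After 4 (parentNode): article (no-op, stayed)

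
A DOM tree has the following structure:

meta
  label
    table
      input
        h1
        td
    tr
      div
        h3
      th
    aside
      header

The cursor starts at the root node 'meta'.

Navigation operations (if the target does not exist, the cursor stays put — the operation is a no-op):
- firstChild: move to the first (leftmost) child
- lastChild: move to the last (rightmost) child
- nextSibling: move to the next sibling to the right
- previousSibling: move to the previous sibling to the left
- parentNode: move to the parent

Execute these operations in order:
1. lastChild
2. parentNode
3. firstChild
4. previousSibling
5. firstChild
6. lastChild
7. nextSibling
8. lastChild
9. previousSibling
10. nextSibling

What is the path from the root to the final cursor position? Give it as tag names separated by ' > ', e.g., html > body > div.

Answer: meta > label > table > input > td

Derivation:
After 1 (lastChild): label
After 2 (parentNode): meta
After 3 (firstChild): label
After 4 (previousSibling): label (no-op, stayed)
After 5 (firstChild): table
After 6 (lastChild): input
After 7 (nextSibling): input (no-op, stayed)
After 8 (lastChild): td
After 9 (previousSibling): h1
After 10 (nextSibling): td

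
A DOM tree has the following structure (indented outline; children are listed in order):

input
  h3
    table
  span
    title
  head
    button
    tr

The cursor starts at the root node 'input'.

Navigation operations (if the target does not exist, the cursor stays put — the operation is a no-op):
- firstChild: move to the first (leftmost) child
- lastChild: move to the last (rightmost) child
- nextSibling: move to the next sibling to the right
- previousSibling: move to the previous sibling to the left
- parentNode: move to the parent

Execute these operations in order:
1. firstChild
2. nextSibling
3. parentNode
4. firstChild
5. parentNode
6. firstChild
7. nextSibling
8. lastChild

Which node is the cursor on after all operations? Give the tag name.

Answer: title

Derivation:
After 1 (firstChild): h3
After 2 (nextSibling): span
After 3 (parentNode): input
After 4 (firstChild): h3
After 5 (parentNode): input
After 6 (firstChild): h3
After 7 (nextSibling): span
After 8 (lastChild): title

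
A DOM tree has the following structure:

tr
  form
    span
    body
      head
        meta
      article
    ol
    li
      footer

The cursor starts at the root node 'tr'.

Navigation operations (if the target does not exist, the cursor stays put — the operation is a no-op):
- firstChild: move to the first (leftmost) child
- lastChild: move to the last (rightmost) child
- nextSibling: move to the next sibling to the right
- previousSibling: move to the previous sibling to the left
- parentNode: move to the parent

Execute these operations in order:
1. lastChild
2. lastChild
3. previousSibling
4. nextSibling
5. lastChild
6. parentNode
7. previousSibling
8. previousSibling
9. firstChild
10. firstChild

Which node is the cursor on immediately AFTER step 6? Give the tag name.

Answer: li

Derivation:
After 1 (lastChild): form
After 2 (lastChild): li
After 3 (previousSibling): ol
After 4 (nextSibling): li
After 5 (lastChild): footer
After 6 (parentNode): li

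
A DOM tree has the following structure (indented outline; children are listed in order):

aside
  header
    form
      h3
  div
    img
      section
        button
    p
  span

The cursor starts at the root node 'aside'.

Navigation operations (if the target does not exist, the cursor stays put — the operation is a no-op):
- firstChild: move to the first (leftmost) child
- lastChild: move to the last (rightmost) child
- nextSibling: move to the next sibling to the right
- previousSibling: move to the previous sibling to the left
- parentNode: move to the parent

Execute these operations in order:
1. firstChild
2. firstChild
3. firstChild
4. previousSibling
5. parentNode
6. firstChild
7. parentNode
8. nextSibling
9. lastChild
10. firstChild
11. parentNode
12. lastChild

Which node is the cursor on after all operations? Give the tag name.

After 1 (firstChild): header
After 2 (firstChild): form
After 3 (firstChild): h3
After 4 (previousSibling): h3 (no-op, stayed)
After 5 (parentNode): form
After 6 (firstChild): h3
After 7 (parentNode): form
After 8 (nextSibling): form (no-op, stayed)
After 9 (lastChild): h3
After 10 (firstChild): h3 (no-op, stayed)
After 11 (parentNode): form
After 12 (lastChild): h3

Answer: h3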